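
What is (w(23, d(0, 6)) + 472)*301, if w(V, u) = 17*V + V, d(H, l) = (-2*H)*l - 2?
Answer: 266686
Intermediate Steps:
d(H, l) = -2 - 2*H*l (d(H, l) = -2*H*l - 2 = -2 - 2*H*l)
w(V, u) = 18*V
(w(23, d(0, 6)) + 472)*301 = (18*23 + 472)*301 = (414 + 472)*301 = 886*301 = 266686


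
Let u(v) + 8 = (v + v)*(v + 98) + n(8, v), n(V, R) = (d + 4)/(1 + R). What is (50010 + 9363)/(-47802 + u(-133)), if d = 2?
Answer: -1306206/847001 ≈ -1.5422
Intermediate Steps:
n(V, R) = 6/(1 + R) (n(V, R) = (2 + 4)/(1 + R) = 6/(1 + R))
u(v) = -8 + 6/(1 + v) + 2*v*(98 + v) (u(v) = -8 + ((v + v)*(v + 98) + 6/(1 + v)) = -8 + ((2*v)*(98 + v) + 6/(1 + v)) = -8 + (2*v*(98 + v) + 6/(1 + v)) = -8 + (6/(1 + v) + 2*v*(98 + v)) = -8 + 6/(1 + v) + 2*v*(98 + v))
(50010 + 9363)/(-47802 + u(-133)) = (50010 + 9363)/(-47802 + 2*(3 + (1 - 133)*(-4 + (-133)² + 98*(-133)))/(1 - 133)) = 59373/(-47802 + 2*(3 - 132*(-4 + 17689 - 13034))/(-132)) = 59373/(-47802 + 2*(-1/132)*(3 - 132*4651)) = 59373/(-47802 + 2*(-1/132)*(3 - 613932)) = 59373/(-47802 + 2*(-1/132)*(-613929)) = 59373/(-47802 + 204643/22) = 59373/(-847001/22) = 59373*(-22/847001) = -1306206/847001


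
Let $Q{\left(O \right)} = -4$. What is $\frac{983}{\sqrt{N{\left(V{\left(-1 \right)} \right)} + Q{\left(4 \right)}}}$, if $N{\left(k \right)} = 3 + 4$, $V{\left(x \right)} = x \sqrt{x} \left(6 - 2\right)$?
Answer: $\frac{983 \sqrt{3}}{3} \approx 567.54$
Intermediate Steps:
$V{\left(x \right)} = 4 x^{\frac{3}{2}}$ ($V{\left(x \right)} = x^{\frac{3}{2}} \cdot 4 = 4 x^{\frac{3}{2}}$)
$N{\left(k \right)} = 7$
$\frac{983}{\sqrt{N{\left(V{\left(-1 \right)} \right)} + Q{\left(4 \right)}}} = \frac{983}{\sqrt{7 - 4}} = \frac{983}{\sqrt{3}} = 983 \frac{\sqrt{3}}{3} = \frac{983 \sqrt{3}}{3}$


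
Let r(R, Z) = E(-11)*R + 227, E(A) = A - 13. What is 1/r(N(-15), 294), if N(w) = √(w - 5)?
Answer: 227/63049 + 48*I*√5/63049 ≈ 0.0036004 + 0.0017023*I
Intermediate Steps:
E(A) = -13 + A
N(w) = √(-5 + w)
r(R, Z) = 227 - 24*R (r(R, Z) = (-13 - 11)*R + 227 = -24*R + 227 = 227 - 24*R)
1/r(N(-15), 294) = 1/(227 - 24*√(-5 - 15)) = 1/(227 - 48*I*√5)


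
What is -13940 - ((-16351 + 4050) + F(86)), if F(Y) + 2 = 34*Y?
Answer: -4561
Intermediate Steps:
F(Y) = -2 + 34*Y
-13940 - ((-16351 + 4050) + F(86)) = -13940 - ((-16351 + 4050) + (-2 + 34*86)) = -13940 - (-12301 + (-2 + 2924)) = -13940 - (-12301 + 2922) = -13940 - 1*(-9379) = -13940 + 9379 = -4561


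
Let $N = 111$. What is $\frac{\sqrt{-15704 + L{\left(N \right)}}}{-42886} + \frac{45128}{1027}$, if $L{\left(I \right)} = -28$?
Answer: $\frac{45128}{1027} - \frac{3 i \sqrt{437}}{21443} \approx 43.942 - 0.0029247 i$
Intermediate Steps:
$\frac{\sqrt{-15704 + L{\left(N \right)}}}{-42886} + \frac{45128}{1027} = \frac{\sqrt{-15704 - 28}}{-42886} + \frac{45128}{1027} = \sqrt{-15732} \left(- \frac{1}{42886}\right) + 45128 \cdot \frac{1}{1027} = 6 i \sqrt{437} \left(- \frac{1}{42886}\right) + \frac{45128}{1027} = - \frac{3 i \sqrt{437}}{21443} + \frac{45128}{1027} = \frac{45128}{1027} - \frac{3 i \sqrt{437}}{21443}$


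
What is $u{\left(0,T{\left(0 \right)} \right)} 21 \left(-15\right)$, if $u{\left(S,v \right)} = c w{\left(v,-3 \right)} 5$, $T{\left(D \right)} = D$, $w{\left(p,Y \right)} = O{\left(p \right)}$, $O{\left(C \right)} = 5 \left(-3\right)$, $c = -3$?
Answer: $-70875$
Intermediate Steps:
$O{\left(C \right)} = -15$
$w{\left(p,Y \right)} = -15$
$u{\left(S,v \right)} = 225$ ($u{\left(S,v \right)} = \left(-3\right) \left(-15\right) 5 = 45 \cdot 5 = 225$)
$u{\left(0,T{\left(0 \right)} \right)} 21 \left(-15\right) = 225 \cdot 21 \left(-15\right) = 4725 \left(-15\right) = -70875$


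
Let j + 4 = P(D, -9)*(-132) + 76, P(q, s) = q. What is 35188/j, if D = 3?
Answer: -8797/81 ≈ -108.60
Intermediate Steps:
j = -324 (j = -4 + (3*(-132) + 76) = -4 + (-396 + 76) = -4 - 320 = -324)
35188/j = 35188/(-324) = 35188*(-1/324) = -8797/81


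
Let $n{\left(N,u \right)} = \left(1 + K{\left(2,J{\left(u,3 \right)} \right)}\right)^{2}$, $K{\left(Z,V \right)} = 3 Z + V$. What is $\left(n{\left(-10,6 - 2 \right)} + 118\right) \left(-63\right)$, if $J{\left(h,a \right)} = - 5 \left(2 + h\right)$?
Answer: $-40761$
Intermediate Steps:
$J{\left(h,a \right)} = -10 - 5 h$
$K{\left(Z,V \right)} = V + 3 Z$
$n{\left(N,u \right)} = \left(-3 - 5 u\right)^{2}$ ($n{\left(N,u \right)} = \left(1 + \left(\left(-10 - 5 u\right) + 3 \cdot 2\right)\right)^{2} = \left(1 + \left(\left(-10 - 5 u\right) + 6\right)\right)^{2} = \left(1 - \left(4 + 5 u\right)\right)^{2} = \left(-3 - 5 u\right)^{2}$)
$\left(n{\left(-10,6 - 2 \right)} + 118\right) \left(-63\right) = \left(\left(3 + 5 \left(6 - 2\right)\right)^{2} + 118\right) \left(-63\right) = \left(\left(3 + 5 \cdot 4\right)^{2} + 118\right) \left(-63\right) = \left(\left(3 + 20\right)^{2} + 118\right) \left(-63\right) = \left(23^{2} + 118\right) \left(-63\right) = \left(529 + 118\right) \left(-63\right) = 647 \left(-63\right) = -40761$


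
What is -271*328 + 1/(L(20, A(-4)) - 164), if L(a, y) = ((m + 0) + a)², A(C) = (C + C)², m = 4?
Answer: -36621855/412 ≈ -88888.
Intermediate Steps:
A(C) = 4*C² (A(C) = (2*C)² = 4*C²)
L(a, y) = (4 + a)² (L(a, y) = ((4 + 0) + a)² = (4 + a)²)
-271*328 + 1/(L(20, A(-4)) - 164) = -271*328 + 1/((4 + 20)² - 164) = -88888 + 1/(24² - 164) = -88888 + 1/(576 - 164) = -88888 + 1/412 = -36621855/412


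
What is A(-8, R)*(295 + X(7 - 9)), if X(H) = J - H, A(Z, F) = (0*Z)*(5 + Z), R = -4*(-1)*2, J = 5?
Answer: 0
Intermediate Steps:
R = 8 (R = 4*2 = 8)
A(Z, F) = 0 (A(Z, F) = 0*(5 + Z) = 0)
X(H) = 5 - H
A(-8, R)*(295 + X(7 - 9)) = 0*(295 + (5 - (7 - 9))) = 0*(295 + (5 - 1*(-2))) = 0*(295 + (5 + 2)) = 0*(295 + 7) = 0*302 = 0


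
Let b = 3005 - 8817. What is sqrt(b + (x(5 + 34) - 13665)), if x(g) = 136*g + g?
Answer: I*sqrt(14134) ≈ 118.89*I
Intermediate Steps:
b = -5812
x(g) = 137*g
sqrt(b + (x(5 + 34) - 13665)) = sqrt(-5812 + (137*(5 + 34) - 13665)) = sqrt(-5812 + (137*39 - 13665)) = sqrt(-5812 + (5343 - 13665)) = sqrt(-5812 - 8322) = sqrt(-14134) = I*sqrt(14134)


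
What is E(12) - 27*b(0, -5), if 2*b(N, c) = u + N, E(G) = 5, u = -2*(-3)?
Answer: -76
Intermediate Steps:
u = 6
b(N, c) = 3 + N/2 (b(N, c) = (6 + N)/2 = 3 + N/2)
E(12) - 27*b(0, -5) = 5 - 27*(3 + (1/2)*0) = 5 - 27*(3 + 0) = 5 - 27*3 = 5 - 81 = -76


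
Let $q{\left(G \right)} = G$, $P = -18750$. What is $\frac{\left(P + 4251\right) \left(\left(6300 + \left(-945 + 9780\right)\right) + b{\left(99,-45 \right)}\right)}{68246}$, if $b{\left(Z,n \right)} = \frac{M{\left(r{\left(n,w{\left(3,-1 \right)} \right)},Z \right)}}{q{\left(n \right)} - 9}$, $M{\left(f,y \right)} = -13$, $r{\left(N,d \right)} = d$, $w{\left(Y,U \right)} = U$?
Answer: $- \frac{438891711}{136492} \approx -3215.5$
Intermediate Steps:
$b{\left(Z,n \right)} = - \frac{13}{-9 + n}$ ($b{\left(Z,n \right)} = - \frac{13}{n - 9} = - \frac{13}{-9 + n}$)
$\frac{\left(P + 4251\right) \left(\left(6300 + \left(-945 + 9780\right)\right) + b{\left(99,-45 \right)}\right)}{68246} = \frac{\left(-18750 + 4251\right) \left(\left(6300 + \left(-945 + 9780\right)\right) - \frac{13}{-9 - 45}\right)}{68246} = - 14499 \left(\left(6300 + 8835\right) - \frac{13}{-54}\right) \frac{1}{68246} = - 14499 \left(15135 - - \frac{13}{54}\right) \frac{1}{68246} = - 14499 \left(15135 + \frac{13}{54}\right) \frac{1}{68246} = \left(-14499\right) \frac{817303}{54} \cdot \frac{1}{68246} = \left(- \frac{438891711}{2}\right) \frac{1}{68246} = - \frac{438891711}{136492}$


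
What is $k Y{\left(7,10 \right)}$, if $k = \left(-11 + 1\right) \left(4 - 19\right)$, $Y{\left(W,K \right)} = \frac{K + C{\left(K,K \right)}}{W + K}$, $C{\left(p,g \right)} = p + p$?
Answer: $\frac{4500}{17} \approx 264.71$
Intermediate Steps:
$C{\left(p,g \right)} = 2 p$
$Y{\left(W,K \right)} = \frac{3 K}{K + W}$ ($Y{\left(W,K \right)} = \frac{K + 2 K}{W + K} = \frac{3 K}{K + W}$)
$k = 150$ ($k = \left(-10\right) \left(-15\right) = 150$)
$k Y{\left(7,10 \right)} = 150 \cdot 3 \cdot 10 \frac{1}{10 + 7} = 150 \cdot 3 \cdot 10 \cdot \frac{1}{17} = 150 \cdot \frac{30}{17} = \frac{4500}{17}$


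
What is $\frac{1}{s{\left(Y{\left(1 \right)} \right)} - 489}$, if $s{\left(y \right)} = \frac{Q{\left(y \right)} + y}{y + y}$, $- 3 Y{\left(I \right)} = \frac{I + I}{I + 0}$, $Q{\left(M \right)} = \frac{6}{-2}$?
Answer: $- \frac{4}{1945} \approx -0.0020566$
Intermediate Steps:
$Q{\left(M \right)} = -3$ ($Q{\left(M \right)} = 6 \left(- \frac{1}{2}\right) = -3$)
$Y{\left(I \right)} = - \frac{2}{3}$ ($Y{\left(I \right)} = - \frac{\left(I + I\right) \frac{1}{I + 0}}{3} = - \frac{2 I \frac{1}{I}}{3} = \left(- \frac{1}{3}\right) 2 = - \frac{2}{3}$)
$s{\left(y \right)} = \frac{-3 + y}{2 y}$ ($s{\left(y \right)} = \frac{-3 + y}{y + y} = \frac{-3 + y}{2 y}$)
$\frac{1}{s{\left(Y{\left(1 \right)} \right)} - 489} = \frac{1}{\frac{-3 - \frac{2}{3}}{2 \left(- \frac{2}{3}\right)} - 489} = \frac{1}{\frac{1}{2} \left(- \frac{3}{2}\right) \left(- \frac{11}{3}\right) - 489} = \frac{1}{\frac{11}{4} - 489} = \frac{1}{- \frac{1945}{4}} = - \frac{4}{1945}$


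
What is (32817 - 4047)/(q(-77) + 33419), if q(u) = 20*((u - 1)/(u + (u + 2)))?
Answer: 273315/317578 ≈ 0.86062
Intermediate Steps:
q(u) = 20*(-1 + u)/(2 + 2*u) (q(u) = 20*((-1 + u)/(u + (2 + u))) = 20*((-1 + u)/(2 + 2*u)) = 20*(-1 + u)/(2 + 2*u))
(32817 - 4047)/(q(-77) + 33419) = (32817 - 4047)/(10*(-1 - 77)/(1 - 77) + 33419) = 28770/(10*(-78)/(-76) + 33419) = 28770/(10*(-1/76)*(-78) + 33419) = 28770/(195/19 + 33419) = 28770/(635156/19) = 28770*(19/635156) = 273315/317578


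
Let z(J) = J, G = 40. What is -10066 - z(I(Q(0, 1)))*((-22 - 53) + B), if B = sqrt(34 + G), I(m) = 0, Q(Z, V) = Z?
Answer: -10066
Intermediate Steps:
B = sqrt(74) (B = sqrt(34 + 40) = sqrt(74) ≈ 8.6023)
-10066 - z(I(Q(0, 1)))*((-22 - 53) + B) = -10066 - 0*((-22 - 53) + sqrt(74)) = -10066 - 0*(-75 + sqrt(74)) = -10066 - 1*0 = -10066 + 0 = -10066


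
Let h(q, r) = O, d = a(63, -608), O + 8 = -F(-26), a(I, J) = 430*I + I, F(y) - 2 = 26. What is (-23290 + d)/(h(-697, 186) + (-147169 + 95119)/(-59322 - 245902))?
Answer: -589540156/5468007 ≈ -107.82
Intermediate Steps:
F(y) = 28 (F(y) = 2 + 26 = 28)
a(I, J) = 431*I
O = -36 (O = -8 - 1*28 = -8 - 28 = -36)
d = 27153 (d = 431*63 = 27153)
h(q, r) = -36
(-23290 + d)/(h(-697, 186) + (-147169 + 95119)/(-59322 - 245902)) = (-23290 + 27153)/(-36 + (-147169 + 95119)/(-59322 - 245902)) = 3863/(-36 - 52050/(-305224)) = 3863/(-36 - 52050*(-1/305224)) = 3863/(-36 + 26025/152612) = 3863/(-5468007/152612) = 3863*(-152612/5468007) = -589540156/5468007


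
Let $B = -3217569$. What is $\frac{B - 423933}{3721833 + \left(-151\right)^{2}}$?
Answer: $- \frac{95829}{98543} \approx -0.97246$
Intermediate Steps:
$\frac{B - 423933}{3721833 + \left(-151\right)^{2}} = \frac{-3217569 - 423933}{3721833 + \left(-151\right)^{2}} = - \frac{3641502}{3721833 + 22801} = - \frac{3641502}{3744634} = \left(-3641502\right) \frac{1}{3744634} = - \frac{95829}{98543}$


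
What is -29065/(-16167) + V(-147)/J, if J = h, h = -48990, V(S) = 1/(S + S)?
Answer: 139541651689/77618090340 ≈ 1.7978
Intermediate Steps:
V(S) = 1/(2*S)
J = -48990
-29065/(-16167) + V(-147)/J = -29065/(-16167) + ((½)/(-147))/(-48990) = -29065*(-1/16167) + ((½)*(-1/147))*(-1/48990) = 29065/16167 - 1/294*(-1/48990) = 29065/16167 + 1/14403060 = 139541651689/77618090340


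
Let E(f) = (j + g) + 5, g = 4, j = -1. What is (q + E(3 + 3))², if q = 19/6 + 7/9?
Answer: 46225/324 ≈ 142.67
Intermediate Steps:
q = 71/18 (q = 19*(⅙) + 7*(⅑) = 19/6 + 7/9 = 71/18 ≈ 3.9444)
E(f) = 8 (E(f) = (-1 + 4) + 5 = 3 + 5 = 8)
(q + E(3 + 3))² = (71/18 + 8)² = (215/18)² = 46225/324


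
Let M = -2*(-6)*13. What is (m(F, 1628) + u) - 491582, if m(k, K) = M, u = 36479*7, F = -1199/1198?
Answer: -236073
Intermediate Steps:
F = -1199/1198 (F = -1199*1/1198 = -1199/1198 ≈ -1.0008)
u = 255353
M = 156 (M = 12*13 = 156)
m(k, K) = 156
(m(F, 1628) + u) - 491582 = (156 + 255353) - 491582 = 255509 - 491582 = -236073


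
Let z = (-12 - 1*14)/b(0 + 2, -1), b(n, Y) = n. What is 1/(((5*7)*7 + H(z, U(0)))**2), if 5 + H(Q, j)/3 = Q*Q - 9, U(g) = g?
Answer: 1/504100 ≈ 1.9837e-6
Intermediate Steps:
z = -13 (z = (-12 - 1*14)/(0 + 2) = (-12 - 14)/2 = -26*1/2 = -13)
H(Q, j) = -42 + 3*Q**2 (H(Q, j) = -15 + 3*(Q*Q - 9) = -15 + 3*(Q**2 - 9) = -15 + 3*(-9 + Q**2) = -15 + (-27 + 3*Q**2) = -42 + 3*Q**2)
1/(((5*7)*7 + H(z, U(0)))**2) = 1/(((5*7)*7 + (-42 + 3*(-13)**2))**2) = 1/((35*7 + (-42 + 3*169))**2) = 1/((245 + (-42 + 507))**2) = 1/((245 + 465)**2) = 1/(710**2) = 1/504100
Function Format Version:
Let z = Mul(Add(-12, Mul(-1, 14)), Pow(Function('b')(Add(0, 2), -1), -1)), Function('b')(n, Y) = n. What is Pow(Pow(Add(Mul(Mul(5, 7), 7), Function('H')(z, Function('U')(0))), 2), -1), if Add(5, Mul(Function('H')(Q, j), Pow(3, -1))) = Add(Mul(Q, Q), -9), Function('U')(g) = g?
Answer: Rational(1, 504100) ≈ 1.9837e-6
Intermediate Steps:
z = -13 (z = Mul(Add(-12, Mul(-1, 14)), Pow(Add(0, 2), -1)) = Mul(Add(-12, -14), Pow(2, -1)) = Mul(-26, Rational(1, 2)) = -13)
Function('H')(Q, j) = Add(-42, Mul(3, Pow(Q, 2))) (Function('H')(Q, j) = Add(-15, Mul(3, Add(Mul(Q, Q), -9))) = Add(-15, Mul(3, Add(Pow(Q, 2), -9))) = Add(-15, Mul(3, Add(-9, Pow(Q, 2)))) = Add(-15, Add(-27, Mul(3, Pow(Q, 2)))) = Add(-42, Mul(3, Pow(Q, 2))))
Pow(Pow(Add(Mul(Mul(5, 7), 7), Function('H')(z, Function('U')(0))), 2), -1) = Pow(Pow(Add(Mul(Mul(5, 7), 7), Add(-42, Mul(3, Pow(-13, 2)))), 2), -1) = Pow(Pow(Add(Mul(35, 7), Add(-42, Mul(3, 169))), 2), -1) = Pow(Pow(Add(245, Add(-42, 507)), 2), -1) = Pow(Pow(Add(245, 465), 2), -1) = Pow(Pow(710, 2), -1) = Pow(504100, -1) = Rational(1, 504100)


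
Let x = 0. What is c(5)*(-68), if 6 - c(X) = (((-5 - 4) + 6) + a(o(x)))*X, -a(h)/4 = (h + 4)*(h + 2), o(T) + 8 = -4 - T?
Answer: -110228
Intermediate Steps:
o(T) = -12 - T (o(T) = -8 + (-4 - T) = -12 - T)
a(h) = -4*(2 + h)*(4 + h) (a(h) = -4*(h + 4)*(h + 2) = -4*(4 + h)*(2 + h) = -4*(2 + h)*(4 + h))
c(X) = 6 + 323*X (c(X) = 6 - (((-5 - 4) + 6) + (-32 - 24*(-12 - 1*0) - 4*(-12 - 1*0)²))*X = 6 - ((-9 + 6) + (-32 - 24*(-12 + 0) - 4*(-12 + 0)²))*X = 6 - (-3 + (-32 - 24*(-12) - 4*(-12)²))*X = 6 - (-3 + (-32 + 288 - 4*144))*X = 6 - (-3 + (-32 + 288 - 576))*X = 6 - (-3 - 320)*X = 6 - (-323)*X = 6 + 323*X)
c(5)*(-68) = (6 + 323*5)*(-68) = (6 + 1615)*(-68) = 1621*(-68) = -110228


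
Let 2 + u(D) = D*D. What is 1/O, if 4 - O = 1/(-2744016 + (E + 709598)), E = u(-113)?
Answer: 2021651/8086605 ≈ 0.25000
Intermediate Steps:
u(D) = -2 + D² (u(D) = -2 + D*D = -2 + D²)
E = 12767 (E = -2 + (-113)² = -2 + 12769 = 12767)
O = 8086605/2021651 (O = 4 - 1/(-2744016 + (12767 + 709598)) = 4 - 1/(-2744016 + 722365) = 4 - 1/(-2021651) = 4 - 1*(-1/2021651) = 4 + 1/2021651 = 8086605/2021651 ≈ 4.0000)
1/O = 1/(8086605/2021651) = 2021651/8086605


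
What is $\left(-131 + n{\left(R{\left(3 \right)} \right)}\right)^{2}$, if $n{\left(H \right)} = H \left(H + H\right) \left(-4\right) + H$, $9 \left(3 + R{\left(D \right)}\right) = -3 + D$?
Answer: $42436$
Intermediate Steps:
$R{\left(D \right)} = - \frac{10}{3} + \frac{D}{9}$ ($R{\left(D \right)} = -3 + \frac{-3 + D}{9} = -3 + \left(- \frac{1}{3} + \frac{D}{9}\right) = - \frac{10}{3} + \frac{D}{9}$)
$n{\left(H \right)} = H - 8 H^{2}$ ($n{\left(H \right)} = H 2 H \left(-4\right) + H = H \left(- 8 H\right) + H = - 8 H^{2} + H = H - 8 H^{2}$)
$\left(-131 + n{\left(R{\left(3 \right)} \right)}\right)^{2} = \left(-131 + \left(- \frac{10}{3} + \frac{1}{9} \cdot 3\right) \left(1 - 8 \left(- \frac{10}{3} + \frac{1}{9} \cdot 3\right)\right)\right)^{2} = \left(-131 + \left(- \frac{10}{3} + \frac{1}{3}\right) \left(1 - 8 \left(- \frac{10}{3} + \frac{1}{3}\right)\right)\right)^{2} = \left(-131 - 3 \left(1 - -24\right)\right)^{2} = \left(-131 - 3 \left(1 + 24\right)\right)^{2} = \left(-131 - 75\right)^{2} = \left(-206\right)^{2} = 42436$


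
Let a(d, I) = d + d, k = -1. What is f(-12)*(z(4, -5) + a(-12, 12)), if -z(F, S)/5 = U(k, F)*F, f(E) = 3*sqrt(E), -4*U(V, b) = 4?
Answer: -24*I*sqrt(3) ≈ -41.569*I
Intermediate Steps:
U(V, b) = -1 (U(V, b) = -1/4*4 = -1)
z(F, S) = 5*F (z(F, S) = -(-5)*F = 5*F)
a(d, I) = 2*d
f(-12)*(z(4, -5) + a(-12, 12)) = (3*sqrt(-12))*(5*4 + 2*(-12)) = (3*(2*I*sqrt(3)))*(20 - 24) = (6*I*sqrt(3))*(-4) = -24*I*sqrt(3)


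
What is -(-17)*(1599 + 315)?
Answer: 32538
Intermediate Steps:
-(-17)*(1599 + 315) = -(-17)*1914 = -17*(-1914) = 32538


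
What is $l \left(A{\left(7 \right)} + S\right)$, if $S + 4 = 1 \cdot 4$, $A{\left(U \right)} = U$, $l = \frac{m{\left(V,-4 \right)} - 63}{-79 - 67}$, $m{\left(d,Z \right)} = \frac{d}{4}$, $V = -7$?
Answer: $\frac{1813}{584} \approx 3.1045$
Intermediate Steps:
$m{\left(d,Z \right)} = \frac{d}{4}$ ($m{\left(d,Z \right)} = d \frac{1}{4} = \frac{d}{4}$)
$l = \frac{259}{584}$ ($l = \frac{\frac{1}{4} \left(-7\right) - 63}{-79 - 67} = \frac{- \frac{7}{4} - 63}{-146} = \left(- \frac{259}{4}\right) \left(- \frac{1}{146}\right) = \frac{259}{584} \approx 0.44349$)
$S = 0$ ($S = -4 + 1 \cdot 4 = -4 + 4 = 0$)
$l \left(A{\left(7 \right)} + S\right) = \frac{259 \left(7 + 0\right)}{584} = \frac{259}{584} \cdot 7 = \frac{1813}{584}$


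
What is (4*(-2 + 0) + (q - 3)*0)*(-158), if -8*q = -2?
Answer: 1264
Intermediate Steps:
q = 1/4 (q = -1/8*(-2) = 1/4 ≈ 0.25000)
(4*(-2 + 0) + (q - 3)*0)*(-158) = (4*(-2 + 0) + (1/4 - 3)*0)*(-158) = (4*(-2) - 11/4*0)*(-158) = (-8 + 0)*(-158) = -8*(-158) = 1264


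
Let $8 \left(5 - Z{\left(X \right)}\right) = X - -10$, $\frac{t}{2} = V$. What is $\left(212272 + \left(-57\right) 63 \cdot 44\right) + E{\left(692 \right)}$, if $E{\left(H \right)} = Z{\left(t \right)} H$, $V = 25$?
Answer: $52538$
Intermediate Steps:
$t = 50$ ($t = 2 \cdot 25 = 50$)
$Z{\left(X \right)} = \frac{15}{4} - \frac{X}{8}$ ($Z{\left(X \right)} = 5 - \frac{X - -10}{8} = 5 - \frac{X + 10}{8} = 5 - \frac{10 + X}{8} = 5 - \left(\frac{5}{4} + \frac{X}{8}\right) = \frac{15}{4} - \frac{X}{8}$)
$E{\left(H \right)} = - \frac{5 H}{2}$ ($E{\left(H \right)} = \left(\frac{15}{4} - \frac{25}{4}\right) H = - \frac{5 H}{2}$)
$\left(212272 + \left(-57\right) 63 \cdot 44\right) + E{\left(692 \right)} = \left(212272 + \left(-57\right) 63 \cdot 44\right) - 1730 = \left(212272 - 158004\right) - 1730 = 54268 - 1730 = 52538$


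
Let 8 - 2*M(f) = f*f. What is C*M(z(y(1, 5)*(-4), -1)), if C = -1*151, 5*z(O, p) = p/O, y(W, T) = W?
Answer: -483049/800 ≈ -603.81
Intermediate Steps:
z(O, p) = p/(5*O) (z(O, p) = (p/O)/5 = p/(5*O))
M(f) = 4 - f²/2 (M(f) = 4 - f*f/2 = 4 - f²/2)
C = -151
C*M(z(y(1, 5)*(-4), -1)) = -151*(4 - ((⅕)*(-1)/(1*(-4)))²/2) = -151*(4 - ((⅕)*(-1)/(-4))²/2) = -151*(4 - ((⅕)*(-1)*(-¼))²/2) = -151*(4 - (1/20)²/2) = -151*(4 - ½*1/400) = -151*(4 - 1/800) = -151*3199/800 = -483049/800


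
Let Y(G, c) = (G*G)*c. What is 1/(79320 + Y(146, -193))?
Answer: -1/4034668 ≈ -2.4785e-7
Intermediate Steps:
Y(G, c) = c*G² (Y(G, c) = G²*c = c*G²)
1/(79320 + Y(146, -193)) = 1/(79320 - 193*146²) = 1/(79320 - 193*21316) = 1/(79320 - 4113988) = 1/(-4034668) = -1/4034668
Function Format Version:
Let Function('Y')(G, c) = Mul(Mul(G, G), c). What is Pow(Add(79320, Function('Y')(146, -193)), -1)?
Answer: Rational(-1, 4034668) ≈ -2.4785e-7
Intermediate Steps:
Function('Y')(G, c) = Mul(c, Pow(G, 2)) (Function('Y')(G, c) = Mul(Pow(G, 2), c) = Mul(c, Pow(G, 2)))
Pow(Add(79320, Function('Y')(146, -193)), -1) = Pow(Add(79320, Mul(-193, Pow(146, 2))), -1) = Pow(Add(79320, Mul(-193, 21316)), -1) = Pow(Add(79320, -4113988), -1) = Pow(-4034668, -1) = Rational(-1, 4034668)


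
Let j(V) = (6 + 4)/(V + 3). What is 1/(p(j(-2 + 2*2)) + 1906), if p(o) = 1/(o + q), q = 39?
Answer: 41/78147 ≈ 0.00052465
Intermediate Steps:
j(V) = 10/(3 + V)
p(o) = 1/(39 + o) (p(o) = 1/(o + 39) = 1/(39 + o))
1/(p(j(-2 + 2*2)) + 1906) = 1/(1/(39 + 10/(3 + (-2 + 2*2))) + 1906) = 1/(1/(39 + 10/(3 + (-2 + 4))) + 1906) = 1/(1/(39 + 10/(3 + 2)) + 1906) = 1/(1/(39 + 10/5) + 1906) = 1/(1/(39 + 10*(⅕)) + 1906) = 1/(1/(39 + 2) + 1906) = 1/(1/41 + 1906) = 1/(78147/41) = 41/78147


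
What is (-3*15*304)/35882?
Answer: -6840/17941 ≈ -0.38125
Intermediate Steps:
(-3*15*304)/35882 = -45*304*(1/35882) = -13680*1/35882 = -6840/17941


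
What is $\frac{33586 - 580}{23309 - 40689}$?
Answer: $- \frac{16503}{8690} \approx -1.8991$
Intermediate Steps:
$\frac{33586 - 580}{23309 - 40689} = \frac{33006}{-17380} = 33006 \left(- \frac{1}{17380}\right) = - \frac{16503}{8690}$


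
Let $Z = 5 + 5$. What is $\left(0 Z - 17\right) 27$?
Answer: $-459$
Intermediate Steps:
$Z = 10$
$\left(0 Z - 17\right) 27 = \left(0 \cdot 10 - 17\right) 27 = \left(0 - 17\right) 27 = \left(-17\right) 27 = -459$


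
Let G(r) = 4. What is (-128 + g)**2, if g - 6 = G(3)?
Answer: 13924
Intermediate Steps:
g = 10 (g = 6 + 4 = 10)
(-128 + g)**2 = (-128 + 10)**2 = (-118)**2 = 13924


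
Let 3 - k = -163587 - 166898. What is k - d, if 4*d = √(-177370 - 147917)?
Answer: 330488 - 3*I*√36143/4 ≈ 3.3049e+5 - 142.58*I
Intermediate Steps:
k = 330488 (k = 3 - (-163587 - 166898) = 3 - 1*(-330485) = 3 + 330485 = 330488)
d = 3*I*√36143/4 (d = √(-177370 - 147917)/4 = √(-325287)/4 = (3*I*√36143)/4 = 3*I*√36143/4 ≈ 142.58*I)
k - d = 330488 - 3*I*√36143/4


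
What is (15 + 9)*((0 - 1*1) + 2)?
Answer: 24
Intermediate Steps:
(15 + 9)*((0 - 1*1) + 2) = 24*((0 - 1) + 2) = 24*(-1 + 2) = 24*1 = 24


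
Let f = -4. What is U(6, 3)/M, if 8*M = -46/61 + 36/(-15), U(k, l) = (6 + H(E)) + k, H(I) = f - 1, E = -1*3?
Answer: -8540/481 ≈ -17.755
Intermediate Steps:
E = -3
H(I) = -5 (H(I) = -4 - 1 = -5)
U(k, l) = 1 + k (U(k, l) = (6 - 5) + k = 1 + k)
M = -481/1220 (M = (-46/61 + 36/(-15))/8 = (-46*1/61 + 36*(-1/15))/8 = (-46/61 - 12/5)/8 = (1/8)*(-962/305) = -481/1220 ≈ -0.39426)
U(6, 3)/M = (1 + 6)/(-481/1220) = -1220/481*7 = -8540/481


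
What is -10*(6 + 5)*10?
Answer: -1100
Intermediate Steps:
-10*(6 + 5)*10 = -10*11*10 = -110*10 = -1100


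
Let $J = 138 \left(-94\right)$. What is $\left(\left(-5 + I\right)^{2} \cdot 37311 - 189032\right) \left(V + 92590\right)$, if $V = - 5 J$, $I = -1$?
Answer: $181723121800$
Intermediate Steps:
$J = -12972$
$V = 64860$ ($V = \left(-5\right) \left(-12972\right) = 64860$)
$\left(\left(-5 + I\right)^{2} \cdot 37311 - 189032\right) \left(V + 92590\right) = \left(\left(-5 - 1\right)^{2} \cdot 37311 - 189032\right) \left(64860 + 92590\right) = \left(\left(-6\right)^{2} \cdot 37311 - 189032\right) 157450 = \left(36 \cdot 37311 - 189032\right) 157450 = \left(1343196 - 189032\right) 157450 = 1154164 \cdot 157450 = 181723121800$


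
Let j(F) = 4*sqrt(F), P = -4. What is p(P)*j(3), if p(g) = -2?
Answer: -8*sqrt(3) ≈ -13.856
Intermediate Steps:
p(P)*j(3) = -8*sqrt(3)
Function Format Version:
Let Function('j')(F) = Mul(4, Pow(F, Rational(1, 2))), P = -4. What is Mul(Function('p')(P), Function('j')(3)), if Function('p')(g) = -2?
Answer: Mul(-8, Pow(3, Rational(1, 2))) ≈ -13.856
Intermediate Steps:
Mul(Function('p')(P), Function('j')(3)) = Mul(-2, Mul(4, Pow(3, Rational(1, 2)))) = Mul(-8, Pow(3, Rational(1, 2)))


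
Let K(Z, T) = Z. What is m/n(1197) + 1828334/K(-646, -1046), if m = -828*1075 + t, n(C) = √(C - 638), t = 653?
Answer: -914167/323 - 68419*√559/43 ≈ -40450.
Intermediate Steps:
n(C) = √(-638 + C)
m = -889447 (m = -828*1075 + 653 = -890100 + 653 = -889447)
m/n(1197) + 1828334/K(-646, -1046) = -889447/√(-638 + 1197) + 1828334/(-646) = -889447*√559/559 + 1828334*(-1/646) = -68419*√559/43 - 914167/323 = -914167/323 - 68419*√559/43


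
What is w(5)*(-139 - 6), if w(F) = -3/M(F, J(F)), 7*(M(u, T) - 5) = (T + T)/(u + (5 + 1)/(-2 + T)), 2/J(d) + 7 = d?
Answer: 9135/103 ≈ 88.689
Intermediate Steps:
J(d) = 2/(-7 + d)
M(u, T) = 5 + 2*T/(7*(u + 6/(-2 + T))) (M(u, T) = 5 + ((T + T)/(u + (5 + 1)/(-2 + T)))/7 = 5 + ((2*T)/(u + 6/(-2 + T)))/7 = 5 + (2*T/(u + 6/(-2 + T)))/7 = 5 + 2*T/(7*(u + 6/(-2 + T))))
w(F) = -21*(6 - 2*F + 2*F/(-7 + F))/(210 - 70*F - 8/(-7 + F) + 8/(-7 + F)² + 70*F/(-7 + F)) (w(F) = -3*7*(6 - 2*F + (2/(-7 + F))*F)/(210 - 70*F - 8/(-7 + F) + 2*(2/(-7 + F))² + 35*(2/(-7 + F))*F) = -3*7*(6 - 2*F + 2*F/(-7 + F))/(210 - 70*F - 8/(-7 + F) + 2*(4/(-7 + F)²) + 70*F/(-7 + F)) = -3*7*(6 - 2*F + 2*F/(-7 + F))/(210 - 70*F - 8/(-7 + F) + 8/(-7 + F)² + 70*F/(-7 + F)) = -21*(6 - 2*F + 2*F/(-7 + F))/(210 - 70*F - 8/(-7 + F) + 8/(-7 + F)² + 70*F/(-7 + F)))
w(5)*(-139 - 6) = (21*(147 - 1*5³ - 98*5 + 18*5²)/(-5177 - 630*5² + 35*5³ + 3434*5))*(-139 - 6) = (21*(147 - 1*125 - 490 + 18*25)/(-5177 - 630*25 + 35*125 + 17170))*(-145) = (21*(147 - 125 - 490 + 450)/(-5177 - 15750 + 4375 + 17170))*(-145) = (21*(-18)/618)*(-145) = (21*(1/618)*(-18))*(-145) = -63/103*(-145) = 9135/103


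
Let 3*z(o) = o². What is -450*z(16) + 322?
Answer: -38078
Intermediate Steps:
z(o) = o²/3
-450*z(16) + 322 = -150*16² + 322 = -150*256 + 322 = -450*256/3 + 322 = -38400 + 322 = -38078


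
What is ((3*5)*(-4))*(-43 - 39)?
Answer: 4920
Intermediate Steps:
((3*5)*(-4))*(-43 - 39) = (15*(-4))*(-82) = -60*(-82) = 4920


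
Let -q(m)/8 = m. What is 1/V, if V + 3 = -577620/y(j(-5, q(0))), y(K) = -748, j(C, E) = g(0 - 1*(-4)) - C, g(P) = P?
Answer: 187/143844 ≈ 0.0013000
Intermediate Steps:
q(m) = -8*m
j(C, E) = 4 - C (j(C, E) = (0 - 1*(-4)) - C = (0 + 4) - C = 4 - C)
V = 143844/187 (V = -3 - 577620/(-748) = -3 - 577620*(-1/748) = -3 + 144405/187 = 143844/187 ≈ 769.22)
1/V = 1/(143844/187) = 187/143844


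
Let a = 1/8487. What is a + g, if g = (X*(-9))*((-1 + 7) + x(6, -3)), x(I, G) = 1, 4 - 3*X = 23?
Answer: 3386314/8487 ≈ 399.00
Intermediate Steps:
X = -19/3 (X = 4/3 - ⅓*23 = 4/3 - 23/3 = -19/3 ≈ -6.3333)
a = 1/8487 ≈ 0.00011783
g = 399 (g = (-19/3*(-9))*((-1 + 7) + 1) = 57*(6 + 1) = 57*7 = 399)
a + g = 1/8487 + 399 = 3386314/8487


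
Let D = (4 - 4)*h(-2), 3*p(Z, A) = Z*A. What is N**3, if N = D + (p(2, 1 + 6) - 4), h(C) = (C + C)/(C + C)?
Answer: 8/27 ≈ 0.29630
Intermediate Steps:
p(Z, A) = A*Z/3 (p(Z, A) = (Z*A)/3 = (A*Z)/3 = A*Z/3)
h(C) = 1 (h(C) = (2*C)/((2*C)) = (2*C)*(1/(2*C)) = 1)
D = 0 (D = (4 - 4)*1 = 0*1 = 0)
N = 2/3 (N = 0 + ((1/3)*(1 + 6)*2 - 4) = 0 + ((1/3)*7*2 - 4) = 0 + (14/3 - 4) = 0 + 2/3 = 2/3 ≈ 0.66667)
N**3 = (2/3)**3 = 8/27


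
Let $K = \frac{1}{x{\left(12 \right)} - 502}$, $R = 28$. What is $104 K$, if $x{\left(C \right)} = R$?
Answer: $- \frac{52}{237} \approx -0.21941$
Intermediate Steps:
$x{\left(C \right)} = 28$
$K = - \frac{1}{474}$ ($K = \frac{1}{28 - 502} = \frac{1}{-474} = - \frac{1}{474} \approx -0.0021097$)
$104 K = 104 \left(- \frac{1}{474}\right) = - \frac{52}{237}$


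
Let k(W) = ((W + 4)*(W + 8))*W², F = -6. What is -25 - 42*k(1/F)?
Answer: -12967/216 ≈ -60.032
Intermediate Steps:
k(W) = W²*(4 + W)*(8 + W) (k(W) = ((4 + W)*(8 + W))*W² = W²*(4 + W)*(8 + W))
-25 - 42*k(1/F) = -25 - 42*(1/(-6))²*(32 + (1/(-6))² + 12/(-6)) = -25 - 42*(-⅙)²*(32 + (-⅙)² + 12*(-⅙)) = -25 - 7*(32 + 1/36 - 2)/6 = -25 - 7*1081/(6*36) = -25 - 42*1081/1296 = -25 - 7567/216 = -12967/216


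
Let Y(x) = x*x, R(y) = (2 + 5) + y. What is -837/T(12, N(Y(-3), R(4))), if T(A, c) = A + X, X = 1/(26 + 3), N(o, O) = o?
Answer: -24273/349 ≈ -69.550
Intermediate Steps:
R(y) = 7 + y
Y(x) = x**2
X = 1/29 ≈ 0.034483
T(A, c) = 1/29 + A (T(A, c) = A + 1/29 = 1/29 + A)
-837/T(12, N(Y(-3), R(4))) = -837/(1/29 + 12) = -837/349/29 = -837*29/349 = -24273/349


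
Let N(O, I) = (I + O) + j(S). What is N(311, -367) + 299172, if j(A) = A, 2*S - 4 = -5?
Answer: 598231/2 ≈ 2.9912e+5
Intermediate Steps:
S = -½ (S = 2 + (½)*(-5) = 2 - 5/2 = -½ ≈ -0.50000)
N(O, I) = -½ + I + O (N(O, I) = (I + O) - ½ = -½ + I + O)
N(311, -367) + 299172 = (-½ - 367 + 311) + 299172 = -113/2 + 299172 = 598231/2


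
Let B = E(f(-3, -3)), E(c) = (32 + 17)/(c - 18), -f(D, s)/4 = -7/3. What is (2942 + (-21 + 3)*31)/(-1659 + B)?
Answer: -61984/43281 ≈ -1.4321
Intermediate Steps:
f(D, s) = 28/3 (f(D, s) = -(-28)/3 = -4*(-7/3) = 28/3)
E(c) = 49/(-18 + c)
B = -147/26 (B = 49/(-18 + 28/3) = 49/(-26/3) = 49*(-3/26) = -147/26 ≈ -5.6538)
(2942 + (-21 + 3)*31)/(-1659 + B) = (2942 + (-21 + 3)*31)/(-1659 - 147/26) = (2942 - 18*31)/(-43281/26) = (2942 - 558)*(-26/43281) = 2384*(-26/43281) = -61984/43281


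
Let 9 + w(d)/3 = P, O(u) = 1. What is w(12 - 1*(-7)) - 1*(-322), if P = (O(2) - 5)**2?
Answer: 343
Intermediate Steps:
P = 16 (P = (1 - 5)**2 = (-4)**2 = 16)
w(d) = 21 (w(d) = -27 + 3*16 = -27 + 48 = 21)
w(12 - 1*(-7)) - 1*(-322) = 21 - 1*(-322) = 21 + 322 = 343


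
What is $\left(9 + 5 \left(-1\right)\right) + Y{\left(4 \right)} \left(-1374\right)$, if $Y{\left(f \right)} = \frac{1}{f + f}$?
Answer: $- \frac{671}{4} \approx -167.75$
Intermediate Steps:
$Y{\left(f \right)} = \frac{1}{2 f}$
$\left(9 + 5 \left(-1\right)\right) + Y{\left(4 \right)} \left(-1374\right) = \left(9 + 5 \left(-1\right)\right) + \frac{1}{2 \cdot 4} \left(-1374\right) = \left(9 - 5\right) + \frac{1}{2} \cdot \frac{1}{4} \left(-1374\right) = 4 + \frac{1}{8} \left(-1374\right) = 4 - \frac{687}{4} = - \frac{671}{4}$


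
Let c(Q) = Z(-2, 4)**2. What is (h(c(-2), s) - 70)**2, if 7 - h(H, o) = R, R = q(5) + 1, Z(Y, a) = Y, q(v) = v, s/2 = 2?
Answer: 4761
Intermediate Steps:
s = 4 (s = 2*2 = 4)
c(Q) = 4 (c(Q) = (-2)**2 = 4)
R = 6 (R = 5 + 1 = 6)
h(H, o) = 1 (h(H, o) = 7 - 1*6 = 7 - 6 = 1)
(h(c(-2), s) - 70)**2 = (1 - 70)**2 = (-69)**2 = 4761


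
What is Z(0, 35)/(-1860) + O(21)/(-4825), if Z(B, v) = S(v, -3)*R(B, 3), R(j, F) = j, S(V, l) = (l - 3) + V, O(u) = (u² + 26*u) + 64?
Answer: -1051/4825 ≈ -0.21782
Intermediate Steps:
O(u) = 64 + u² + 26*u
S(V, l) = -3 + V + l (S(V, l) = (-3 + l) + V = -3 + V + l)
Z(B, v) = B*(-6 + v) (Z(B, v) = (-3 + v - 3)*B = (-6 + v)*B = B*(-6 + v))
Z(0, 35)/(-1860) + O(21)/(-4825) = (0*(-6 + 35))/(-1860) + (64 + 21² + 26*21)/(-4825) = (0*29)*(-1/1860) + (64 + 441 + 546)*(-1/4825) = 0*(-1/1860) + 1051*(-1/4825) = 0 - 1051/4825 = -1051/4825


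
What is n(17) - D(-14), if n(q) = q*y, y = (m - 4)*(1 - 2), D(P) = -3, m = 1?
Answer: 54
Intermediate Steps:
y = 3 (y = (1 - 4)*(1 - 2) = -3*(-1) = 3)
n(q) = 3*q (n(q) = q*3 = 3*q)
n(17) - D(-14) = 3*17 - 1*(-3) = 51 + 3 = 54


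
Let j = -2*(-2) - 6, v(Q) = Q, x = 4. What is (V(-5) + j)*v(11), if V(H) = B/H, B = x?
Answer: -154/5 ≈ -30.800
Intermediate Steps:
B = 4
V(H) = 4/H
j = -2 (j = 4 - 6 = -2)
(V(-5) + j)*v(11) = (4/(-5) - 2)*11 = (4*(-1/5) - 2)*11 = (-4/5 - 2)*11 = -14/5*11 = -154/5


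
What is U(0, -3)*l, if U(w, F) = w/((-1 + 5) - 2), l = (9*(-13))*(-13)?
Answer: 0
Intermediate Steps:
l = 1521 (l = -117*(-13) = 1521)
U(w, F) = w/2 (U(w, F) = w/(4 - 2) = w/2)
U(0, -3)*l = ((½)*0)*1521 = 0*1521 = 0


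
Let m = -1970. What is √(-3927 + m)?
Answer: I*√5897 ≈ 76.792*I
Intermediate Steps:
√(-3927 + m) = √(-3927 - 1970) = √(-5897) = I*√5897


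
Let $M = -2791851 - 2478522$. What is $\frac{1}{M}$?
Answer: $- \frac{1}{5270373} \approx -1.8974 \cdot 10^{-7}$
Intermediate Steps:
$M = -5270373$ ($M = -2791851 - 2478522 = -5270373$)
$\frac{1}{M} = \frac{1}{-5270373} = - \frac{1}{5270373}$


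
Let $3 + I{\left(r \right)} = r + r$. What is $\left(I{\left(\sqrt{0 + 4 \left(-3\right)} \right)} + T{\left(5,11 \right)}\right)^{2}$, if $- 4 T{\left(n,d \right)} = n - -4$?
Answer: $\frac{\left(21 - 16 i \sqrt{3}\right)^{2}}{16} \approx -20.438 - 72.746 i$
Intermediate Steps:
$I{\left(r \right)} = -3 + 2 r$ ($I{\left(r \right)} = -3 + \left(r + r\right) = -3 + 2 r$)
$T{\left(n,d \right)} = -1 - \frac{n}{4}$ ($T{\left(n,d \right)} = - \frac{n - -4}{4} = - \frac{n + 4}{4} = - \frac{4 + n}{4} = -1 - \frac{n}{4}$)
$\left(I{\left(\sqrt{0 + 4 \left(-3\right)} \right)} + T{\left(5,11 \right)}\right)^{2} = \left(\left(-3 + 2 \sqrt{0 + 4 \left(-3\right)}\right) - \frac{9}{4}\right)^{2} = \left(\left(-3 + 2 \sqrt{0 - 12}\right) - \frac{9}{4}\right)^{2} = \left(\left(-3 + 2 \sqrt{-12}\right) - \frac{9}{4}\right)^{2} = \left(\left(-3 + 2 \cdot 2 i \sqrt{3}\right) - \frac{9}{4}\right)^{2} = \left(\left(-3 + 4 i \sqrt{3}\right) - \frac{9}{4}\right)^{2} = \left(- \frac{21}{4} + 4 i \sqrt{3}\right)^{2}$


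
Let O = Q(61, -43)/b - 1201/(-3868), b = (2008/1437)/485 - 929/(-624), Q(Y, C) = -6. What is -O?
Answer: 1034878437127/278803246844 ≈ 3.7119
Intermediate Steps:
b = 72079433/48321520 (b = (2008*(1/1437))*(1/485) - 929*(-1/624) = (2008/1437)*(1/485) + 929/624 = 2008/696945 + 929/624 = 72079433/48321520 ≈ 1.4917)
O = -1034878437127/278803246844 (O = -6/72079433/48321520 - 1201/(-3868) = -6*48321520/72079433 - 1201*(-1/3868) = -289929120/72079433 + 1201/3868 = -1034878437127/278803246844 ≈ -3.7119)
-O = -1*(-1034878437127/278803246844) = 1034878437127/278803246844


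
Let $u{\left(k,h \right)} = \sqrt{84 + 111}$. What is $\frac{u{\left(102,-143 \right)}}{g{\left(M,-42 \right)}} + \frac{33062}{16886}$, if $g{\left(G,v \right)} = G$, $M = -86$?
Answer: $\frac{16531}{8443} - \frac{\sqrt{195}}{86} \approx 1.7956$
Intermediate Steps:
$u{\left(k,h \right)} = \sqrt{195}$
$\frac{u{\left(102,-143 \right)}}{g{\left(M,-42 \right)}} + \frac{33062}{16886} = \frac{\sqrt{195}}{-86} + \frac{33062}{16886} = \sqrt{195} \left(- \frac{1}{86}\right) + 33062 \cdot \frac{1}{16886} = - \frac{\sqrt{195}}{86} + \frac{16531}{8443} = \frac{16531}{8443} - \frac{\sqrt{195}}{86}$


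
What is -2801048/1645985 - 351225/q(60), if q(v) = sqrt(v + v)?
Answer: -2801048/1645985 - 23415*sqrt(30)/4 ≈ -32064.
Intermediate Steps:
q(v) = sqrt(2)*sqrt(v) (q(v) = sqrt(2*v) = sqrt(2)*sqrt(v))
-2801048/1645985 - 351225/q(60) = -2801048/1645985 - 351225*sqrt(30)/60 = -2801048/1645985 - 23415*sqrt(30)/4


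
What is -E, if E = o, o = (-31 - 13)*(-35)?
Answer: -1540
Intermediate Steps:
o = 1540 (o = -44*(-35) = 1540)
E = 1540
-E = -1*1540 = -1540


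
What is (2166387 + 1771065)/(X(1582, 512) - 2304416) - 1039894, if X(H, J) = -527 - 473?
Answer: -199782683613/192118 ≈ -1.0399e+6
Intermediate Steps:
X(H, J) = -1000
(2166387 + 1771065)/(X(1582, 512) - 2304416) - 1039894 = (2166387 + 1771065)/(-1000 - 2304416) - 1039894 = 3937452/(-2305416) - 1039894 = 3937452*(-1/2305416) - 1039894 = -328121/192118 - 1039894 = -199782683613/192118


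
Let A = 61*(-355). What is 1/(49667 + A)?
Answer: 1/28012 ≈ 3.5699e-5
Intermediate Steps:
A = -21655
1/(49667 + A) = 1/(49667 - 21655) = 1/28012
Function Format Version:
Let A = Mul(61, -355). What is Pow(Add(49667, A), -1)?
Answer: Rational(1, 28012) ≈ 3.5699e-5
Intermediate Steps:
A = -21655
Pow(Add(49667, A), -1) = Pow(Add(49667, -21655), -1) = Pow(28012, -1) = Rational(1, 28012)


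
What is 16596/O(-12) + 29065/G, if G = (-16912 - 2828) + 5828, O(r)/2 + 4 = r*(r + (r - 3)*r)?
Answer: -43538269/7025560 ≈ -6.1971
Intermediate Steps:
O(r) = -8 + 2*r*(r + r*(-3 + r)) (O(r) = -8 + 2*(r*(r + (r - 3)*r)) = -8 + 2*(r*(r + (-3 + r)*r)) = -8 + 2*(r*(r + r*(-3 + r))) = -8 + 2*r*(r + r*(-3 + r)))
G = -13912 (G = -19740 + 5828 = -13912)
16596/O(-12) + 29065/G = 16596/(-8 - 4*(-12)**2 + 2*(-12)**3) + 29065/(-13912) = 16596/(-8 - 4*144 + 2*(-1728)) + 29065*(-1/13912) = 16596/(-8 - 576 - 3456) - 29065/13912 = 16596/(-4040) - 29065/13912 = 16596*(-1/4040) - 29065/13912 = -4149/1010 - 29065/13912 = -43538269/7025560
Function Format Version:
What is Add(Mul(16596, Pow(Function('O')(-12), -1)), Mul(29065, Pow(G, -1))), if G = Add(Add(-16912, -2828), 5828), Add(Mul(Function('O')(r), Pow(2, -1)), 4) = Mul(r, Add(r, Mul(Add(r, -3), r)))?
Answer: Rational(-43538269, 7025560) ≈ -6.1971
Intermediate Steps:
Function('O')(r) = Add(-8, Mul(2, r, Add(r, Mul(r, Add(-3, r))))) (Function('O')(r) = Add(-8, Mul(2, Mul(r, Add(r, Mul(Add(r, -3), r))))) = Add(-8, Mul(2, Mul(r, Add(r, Mul(Add(-3, r), r))))) = Add(-8, Mul(2, Mul(r, Add(r, Mul(r, Add(-3, r)))))) = Add(-8, Mul(2, r, Add(r, Mul(r, Add(-3, r))))))
G = -13912 (G = Add(-19740, 5828) = -13912)
Add(Mul(16596, Pow(Function('O')(-12), -1)), Mul(29065, Pow(G, -1))) = Add(Mul(16596, Pow(Add(-8, Mul(-4, Pow(-12, 2)), Mul(2, Pow(-12, 3))), -1)), Mul(29065, Pow(-13912, -1))) = Add(Mul(16596, Pow(Add(-8, Mul(-4, 144), Mul(2, -1728)), -1)), Mul(29065, Rational(-1, 13912))) = Add(Mul(16596, Pow(Add(-8, -576, -3456), -1)), Rational(-29065, 13912)) = Add(Mul(16596, Pow(-4040, -1)), Rational(-29065, 13912)) = Add(Mul(16596, Rational(-1, 4040)), Rational(-29065, 13912)) = Add(Rational(-4149, 1010), Rational(-29065, 13912)) = Rational(-43538269, 7025560)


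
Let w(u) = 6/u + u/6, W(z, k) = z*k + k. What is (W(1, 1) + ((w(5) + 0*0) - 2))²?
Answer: 3721/900 ≈ 4.1344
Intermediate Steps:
W(z, k) = k + k*z (W(z, k) = k*z + k = k + k*z)
w(u) = 6/u + u/6 (w(u) = 6/u + u*(⅙) = 6/u + u/6)
(W(1, 1) + ((w(5) + 0*0) - 2))² = (1*(1 + 1) + (((6/5 + (⅙)*5) + 0*0) - 2))² = (1*2 + (((6*(⅕) + ⅚) + 0) - 2))² = (2 + (((6/5 + ⅚) + 0) - 2))² = (2 + ((61/30 + 0) - 2))² = (2 + (61/30 - 2))² = (2 + 1/30)² = (61/30)² = 3721/900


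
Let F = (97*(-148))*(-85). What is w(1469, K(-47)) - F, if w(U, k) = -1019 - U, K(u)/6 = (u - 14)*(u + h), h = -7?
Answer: -1222748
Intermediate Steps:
K(u) = 6*(-14 + u)*(-7 + u) (K(u) = 6*((u - 14)*(u - 7)) = 6*((-14 + u)*(-7 + u)) = 6*(-14 + u)*(-7 + u))
F = 1220260 (F = -14356*(-85) = 1220260)
w(1469, K(-47)) - F = (-1019 - 1*1469) - 1*1220260 = (-1019 - 1469) - 1220260 = -2488 - 1220260 = -1222748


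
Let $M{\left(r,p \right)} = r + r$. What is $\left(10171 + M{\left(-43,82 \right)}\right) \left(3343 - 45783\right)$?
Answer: $-428007400$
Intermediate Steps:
$M{\left(r,p \right)} = 2 r$
$\left(10171 + M{\left(-43,82 \right)}\right) \left(3343 - 45783\right) = \left(10171 + 2 \left(-43\right)\right) \left(3343 - 45783\right) = \left(10171 - 86\right) \left(-42440\right) = 10085 \left(-42440\right) = -428007400$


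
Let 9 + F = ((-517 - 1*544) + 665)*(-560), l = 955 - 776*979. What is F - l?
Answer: 980500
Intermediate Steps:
l = -758749 (l = 955 - 759704 = -758749)
F = 221751 (F = -9 + ((-517 - 1*544) + 665)*(-560) = -9 + ((-517 - 544) + 665)*(-560) = -9 + (-1061 + 665)*(-560) = -9 - 396*(-560) = -9 + 221760 = 221751)
F - l = 221751 - 1*(-758749) = 221751 + 758749 = 980500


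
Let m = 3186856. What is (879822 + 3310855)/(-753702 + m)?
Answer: 4190677/2433154 ≈ 1.7223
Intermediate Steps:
(879822 + 3310855)/(-753702 + m) = (879822 + 3310855)/(-753702 + 3186856) = 4190677/2433154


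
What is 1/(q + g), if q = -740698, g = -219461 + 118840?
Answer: -1/841319 ≈ -1.1886e-6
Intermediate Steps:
g = -100621
1/(q + g) = 1/(-740698 - 100621) = 1/(-841319) = -1/841319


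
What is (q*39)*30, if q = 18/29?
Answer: 21060/29 ≈ 726.21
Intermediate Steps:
q = 18/29 (q = 18*(1/29) = 18/29 ≈ 0.62069)
(q*39)*30 = ((18/29)*39)*30 = (702/29)*30 = 21060/29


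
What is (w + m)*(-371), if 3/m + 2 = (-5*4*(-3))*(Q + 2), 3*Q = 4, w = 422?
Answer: -10333463/66 ≈ -1.5657e+5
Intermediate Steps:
Q = 4/3 (Q = (⅓)*4 = 4/3 ≈ 1.3333)
m = 1/66 (m = 3/(-2 + (-5*4*(-3))*(4/3 + 2)) = 3/(-2 - 20*(-3)*(10/3)) = 3/(-2 + 60*(10/3)) = 3/(-2 + 200) = 3/198 = 3*(1/198) = 1/66 ≈ 0.015152)
(w + m)*(-371) = (422 + 1/66)*(-371) = (27853/66)*(-371) = -10333463/66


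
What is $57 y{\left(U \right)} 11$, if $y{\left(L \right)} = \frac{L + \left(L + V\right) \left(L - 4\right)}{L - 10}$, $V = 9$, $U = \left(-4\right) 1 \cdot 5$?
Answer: $- \frac{25498}{5} \approx -5099.6$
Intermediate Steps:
$U = -20$ ($U = \left(-4\right) 5 = -20$)
$y{\left(L \right)} = \frac{L + \left(-4 + L\right) \left(9 + L\right)}{-10 + L}$ ($y{\left(L \right)} = \frac{L + \left(L + 9\right) \left(L - 4\right)}{L - 10} = \frac{L + \left(9 + L\right) \left(-4 + L\right)}{-10 + L} = \frac{L + \left(-4 + L\right) \left(9 + L\right)}{-10 + L}$)
$57 y{\left(U \right)} 11 = 57 \frac{-36 + \left(-20\right)^{2} + 6 \left(-20\right)}{-10 - 20} \cdot 11 = 57 \frac{-36 + 400 - 120}{-30} \cdot 11 = 57 \left(\left(- \frac{1}{30}\right) 244\right) 11 = 57 \left(- \frac{122}{15}\right) 11 = \left(- \frac{2318}{5}\right) 11 = - \frac{25498}{5}$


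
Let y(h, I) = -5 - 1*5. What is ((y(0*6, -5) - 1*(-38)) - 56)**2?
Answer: 784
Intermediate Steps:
y(h, I) = -10 (y(h, I) = -5 - 5 = -10)
((y(0*6, -5) - 1*(-38)) - 56)**2 = ((-10 - 1*(-38)) - 56)**2 = ((-10 + 38) - 56)**2 = (28 - 56)**2 = (-28)**2 = 784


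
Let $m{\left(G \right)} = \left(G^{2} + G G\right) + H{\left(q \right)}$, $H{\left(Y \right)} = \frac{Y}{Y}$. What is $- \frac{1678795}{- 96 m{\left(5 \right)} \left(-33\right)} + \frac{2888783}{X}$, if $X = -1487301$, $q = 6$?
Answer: $- \frac{987869458013}{80100082656} \approx -12.333$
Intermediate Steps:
$H{\left(Y \right)} = 1$
$m{\left(G \right)} = 1 + 2 G^{2}$ ($m{\left(G \right)} = \left(G^{2} + G G\right) + 1 = \left(G^{2} + G^{2}\right) + 1 = 2 G^{2} + 1 = 1 + 2 G^{2}$)
$- \frac{1678795}{- 96 m{\left(5 \right)} \left(-33\right)} + \frac{2888783}{X} = - \frac{1678795}{- 96 \left(1 + 2 \cdot 5^{2}\right) \left(-33\right)} + \frac{2888783}{-1487301} = - \frac{1678795}{- 96 \left(1 + 2 \cdot 25\right) \left(-33\right)} + 2888783 \left(- \frac{1}{1487301}\right) = - \frac{1678795}{- 96 \left(1 + 50\right) \left(-33\right)} - \frac{2888783}{1487301} = - \frac{1678795}{\left(-96\right) 51 \left(-33\right)} - \frac{2888783}{1487301} = - \frac{1678795}{\left(-4896\right) \left(-33\right)} - \frac{2888783}{1487301} = - \frac{1678795}{161568} - \frac{2888783}{1487301} = - \frac{987869458013}{80100082656}$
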